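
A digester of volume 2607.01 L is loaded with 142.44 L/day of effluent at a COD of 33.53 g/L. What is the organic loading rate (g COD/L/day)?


OLR = Q * S / V
= 142.44 * 33.53 / 2607.01
= 1.8320 g/L/day

1.8320 g/L/day


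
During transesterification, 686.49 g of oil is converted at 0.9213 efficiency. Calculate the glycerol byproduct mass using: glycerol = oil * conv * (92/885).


glycerol = oil * conv * (92/885)
= 686.49 * 0.9213 * 92 / 885
= 65.7476 g

65.7476 g


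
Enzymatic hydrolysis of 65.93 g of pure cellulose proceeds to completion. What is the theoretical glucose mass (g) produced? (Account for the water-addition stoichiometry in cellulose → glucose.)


glucose = cellulose * 180/162
= 65.93 * 180/162
= 73.2556 g

73.2556 g


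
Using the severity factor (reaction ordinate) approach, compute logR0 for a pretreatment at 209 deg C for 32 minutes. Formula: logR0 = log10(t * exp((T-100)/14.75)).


logR0 = log10(t * exp((T - 100) / 14.75))
= log10(32 * exp((209 - 100) / 14.75))
= 4.7145

4.7145


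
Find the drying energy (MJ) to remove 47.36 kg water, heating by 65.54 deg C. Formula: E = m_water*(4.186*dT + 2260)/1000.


E = m_water * (4.186 * dT + 2260) / 1000
= 47.36 * (4.186 * 65.54 + 2260) / 1000
= 120.0268 MJ

120.0268 MJ


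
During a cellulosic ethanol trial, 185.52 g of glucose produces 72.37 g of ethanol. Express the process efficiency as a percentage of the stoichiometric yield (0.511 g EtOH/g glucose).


Fermentation efficiency = (actual / (0.511 * glucose)) * 100
= (72.37 / (0.511 * 185.52)) * 100
= 76.3391%

76.3391%


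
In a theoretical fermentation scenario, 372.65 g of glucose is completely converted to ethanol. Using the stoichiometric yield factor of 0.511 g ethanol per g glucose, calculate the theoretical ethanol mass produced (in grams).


Theoretical ethanol yield: m_EtOH = 0.511 * m_glucose
m_EtOH = 0.511 * 372.65 = 190.4241 g

190.4241 g


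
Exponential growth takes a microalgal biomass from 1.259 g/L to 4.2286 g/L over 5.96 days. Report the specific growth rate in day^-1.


mu = ln(X2/X1) / dt
= ln(4.2286/1.259) / 5.96
= 0.2033 per day

0.2033 per day


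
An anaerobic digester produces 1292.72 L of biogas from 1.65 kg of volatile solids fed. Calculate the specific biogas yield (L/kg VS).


Y = V / VS
= 1292.72 / 1.65
= 783.4667 L/kg VS

783.4667 L/kg VS


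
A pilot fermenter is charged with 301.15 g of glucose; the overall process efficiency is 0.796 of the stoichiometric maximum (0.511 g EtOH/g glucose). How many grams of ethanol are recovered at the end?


Actual ethanol: m = 0.511 * 301.15 * 0.796
m = 122.4946 g

122.4946 g


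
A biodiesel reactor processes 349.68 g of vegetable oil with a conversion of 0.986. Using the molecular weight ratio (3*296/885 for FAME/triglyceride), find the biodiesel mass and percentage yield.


m_FAME = oil * conv * (3 * 296 / 885) = oil * conv * (888/885)
= 349.68 * 0.986 * 888 / 885
= 345.9532 g
Y = m_FAME / oil * 100 = conv * (888/885) * 100
= 0.986 * 888 / 885 * 100
= 98.93%

345.9532 g FAME; Y = 98.93%


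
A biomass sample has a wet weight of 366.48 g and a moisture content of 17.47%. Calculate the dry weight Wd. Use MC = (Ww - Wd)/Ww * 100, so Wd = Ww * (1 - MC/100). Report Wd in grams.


Wd = Ww * (1 - MC/100)
= 366.48 * (1 - 17.47/100)
= 302.4559 g

302.4559 g


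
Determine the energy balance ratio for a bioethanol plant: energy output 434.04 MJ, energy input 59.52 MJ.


EROI = E_out / E_in
= 434.04 / 59.52
= 7.2923

7.2923


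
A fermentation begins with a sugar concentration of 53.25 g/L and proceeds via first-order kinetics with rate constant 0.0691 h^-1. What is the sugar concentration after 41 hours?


S = S0 * exp(-k * t)
S = 53.25 * exp(-0.0691 * 41)
S = 3.1327 g/L

3.1327 g/L


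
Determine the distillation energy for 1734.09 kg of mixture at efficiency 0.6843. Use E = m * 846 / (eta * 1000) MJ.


E = m * 846 / (eta * 1000)
= 1734.09 * 846 / (0.6843 * 1000)
= 2143.8552 MJ

2143.8552 MJ


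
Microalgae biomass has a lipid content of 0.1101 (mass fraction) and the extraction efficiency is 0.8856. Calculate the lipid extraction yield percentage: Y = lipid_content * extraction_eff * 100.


Y = lipid_content * extraction_eff * 100
= 0.1101 * 0.8856 * 100
= 9.7505%

9.7505%


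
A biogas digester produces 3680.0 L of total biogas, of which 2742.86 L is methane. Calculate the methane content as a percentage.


CH4% = V_CH4 / V_total * 100
= 2742.86 / 3680.0 * 100
= 74.5342%

74.5342%


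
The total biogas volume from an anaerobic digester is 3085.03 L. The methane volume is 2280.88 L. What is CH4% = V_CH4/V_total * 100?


CH4% = V_CH4 / V_total * 100
= 2280.88 / 3085.03 * 100
= 73.9338%

73.9338%


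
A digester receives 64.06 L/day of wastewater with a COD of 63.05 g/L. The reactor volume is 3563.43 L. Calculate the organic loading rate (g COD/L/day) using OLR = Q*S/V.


OLR = Q * S / V
= 64.06 * 63.05 / 3563.43
= 1.1335 g/L/day

1.1335 g/L/day


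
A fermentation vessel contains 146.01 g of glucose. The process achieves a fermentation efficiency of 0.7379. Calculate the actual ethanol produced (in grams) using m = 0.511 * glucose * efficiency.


Actual ethanol: m = 0.511 * 146.01 * 0.7379
m = 55.0555 g

55.0555 g


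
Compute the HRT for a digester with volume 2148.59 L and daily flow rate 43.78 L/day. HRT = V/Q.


HRT = V / Q
= 2148.59 / 43.78
= 49.0770 days

49.0770 days


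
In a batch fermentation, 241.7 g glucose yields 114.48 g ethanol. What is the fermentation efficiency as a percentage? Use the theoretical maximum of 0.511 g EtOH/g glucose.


Fermentation efficiency = (actual / (0.511 * glucose)) * 100
= (114.48 / (0.511 * 241.7)) * 100
= 92.6898%

92.6898%


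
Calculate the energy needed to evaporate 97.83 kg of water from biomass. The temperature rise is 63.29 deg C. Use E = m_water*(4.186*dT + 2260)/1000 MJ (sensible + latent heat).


E = m_water * (4.186 * dT + 2260) / 1000
= 97.83 * (4.186 * 63.29 + 2260) / 1000
= 247.0141 MJ

247.0141 MJ


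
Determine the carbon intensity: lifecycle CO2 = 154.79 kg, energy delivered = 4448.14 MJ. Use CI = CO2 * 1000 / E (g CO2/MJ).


CI = CO2 * 1000 / E
= 154.79 * 1000 / 4448.14
= 34.7988 g CO2/MJ

34.7988 g CO2/MJ


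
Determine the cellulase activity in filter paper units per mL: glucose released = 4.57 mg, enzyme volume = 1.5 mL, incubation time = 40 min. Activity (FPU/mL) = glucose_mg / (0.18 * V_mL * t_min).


Activity = glucose_mg / (0.18 mg/umol * V_mL * t_min)
= 4.57 / (0.18 * 1.5 * 40)
= 0.4231 FPU/mL

0.4231 FPU/mL


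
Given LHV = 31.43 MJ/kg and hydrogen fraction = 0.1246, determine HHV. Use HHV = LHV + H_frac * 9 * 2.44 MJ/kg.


HHV = LHV + H_frac * 9 * 2.44
= 31.43 + 0.1246 * 9 * 2.44
= 34.1662 MJ/kg

34.1662 MJ/kg


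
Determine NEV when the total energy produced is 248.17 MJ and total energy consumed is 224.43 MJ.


NEV = E_out - E_in
= 248.17 - 224.43
= 23.7400 MJ

23.7400 MJ


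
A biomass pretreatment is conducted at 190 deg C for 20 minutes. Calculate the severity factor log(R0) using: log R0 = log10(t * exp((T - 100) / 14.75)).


logR0 = log10(t * exp((T - 100) / 14.75))
= log10(20 * exp((190 - 100) / 14.75))
= 3.9510

3.9510


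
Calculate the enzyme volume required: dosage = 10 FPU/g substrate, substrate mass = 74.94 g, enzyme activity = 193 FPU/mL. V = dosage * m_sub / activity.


V = dosage * m_sub / activity
V = 10 * 74.94 / 193
V = 3.8829 mL

3.8829 mL


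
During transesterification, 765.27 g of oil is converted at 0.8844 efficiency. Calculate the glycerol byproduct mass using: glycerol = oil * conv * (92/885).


glycerol = oil * conv * (92/885)
= 765.27 * 0.8844 * 92 / 885
= 70.3571 g

70.3571 g


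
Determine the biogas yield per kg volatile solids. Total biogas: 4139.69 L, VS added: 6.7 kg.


Y = V / VS
= 4139.69 / 6.7
= 617.8642 L/kg VS

617.8642 L/kg VS


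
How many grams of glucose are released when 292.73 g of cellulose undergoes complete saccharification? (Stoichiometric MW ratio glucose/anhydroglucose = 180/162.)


glucose = cellulose * 180/162
= 292.73 * 180/162
= 325.2556 g

325.2556 g


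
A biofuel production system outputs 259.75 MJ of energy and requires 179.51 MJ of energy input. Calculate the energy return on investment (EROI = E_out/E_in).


EROI = E_out / E_in
= 259.75 / 179.51
= 1.4470

1.4470


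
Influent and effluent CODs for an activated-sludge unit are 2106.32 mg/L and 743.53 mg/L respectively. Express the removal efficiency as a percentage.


eta = (COD_in - COD_out) / COD_in * 100
= (2106.32 - 743.53) / 2106.32 * 100
= 64.7000%

64.7000%


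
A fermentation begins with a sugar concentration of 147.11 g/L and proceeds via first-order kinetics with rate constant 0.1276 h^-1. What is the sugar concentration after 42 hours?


S = S0 * exp(-k * t)
S = 147.11 * exp(-0.1276 * 42)
S = 0.6921 g/L

0.6921 g/L


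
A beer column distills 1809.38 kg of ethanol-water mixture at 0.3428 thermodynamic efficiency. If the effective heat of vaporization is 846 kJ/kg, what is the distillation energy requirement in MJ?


E = m * 846 / (eta * 1000)
= 1809.38 * 846 / (0.3428 * 1000)
= 4465.3894 MJ

4465.3894 MJ


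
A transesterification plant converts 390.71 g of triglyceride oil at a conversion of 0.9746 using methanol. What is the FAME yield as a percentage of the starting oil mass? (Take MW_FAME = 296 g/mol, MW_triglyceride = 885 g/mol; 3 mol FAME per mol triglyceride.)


m_FAME = oil * conv * (3 * 296 / 885) = oil * conv * (888/885)
= 390.71 * 0.9746 * 888 / 885
= 382.0768 g
Y = m_FAME / oil * 100 = conv * (888/885) * 100
= 0.9746 * 888 / 885 * 100
= 97.79%

97.79%


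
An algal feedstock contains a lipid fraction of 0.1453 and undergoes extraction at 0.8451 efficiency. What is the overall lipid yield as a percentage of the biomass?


Y = lipid_content * extraction_eff * 100
= 0.1453 * 0.8451 * 100
= 12.2793%

12.2793%


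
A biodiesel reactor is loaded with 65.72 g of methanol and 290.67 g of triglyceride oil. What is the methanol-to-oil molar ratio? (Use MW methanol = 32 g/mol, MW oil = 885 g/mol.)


Molar ratio = n_MeOH / n_oil = (MeOH/32) / (oil/885) = (MeOH * 885) / (32 * oil)
= (65.72 * 885) / (32 * 290.67)
= 6.2530

6.2530


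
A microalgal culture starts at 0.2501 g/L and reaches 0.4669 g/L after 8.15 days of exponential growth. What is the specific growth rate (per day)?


mu = ln(X2/X1) / dt
= ln(0.4669/0.2501) / 8.15
= 0.0766 per day

0.0766 per day


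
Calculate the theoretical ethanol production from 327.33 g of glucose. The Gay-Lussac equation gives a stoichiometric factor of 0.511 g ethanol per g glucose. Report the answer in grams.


Theoretical ethanol yield: m_EtOH = 0.511 * m_glucose
m_EtOH = 0.511 * 327.33 = 167.2656 g

167.2656 g


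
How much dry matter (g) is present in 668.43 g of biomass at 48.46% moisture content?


Wd = Ww * (1 - MC/100)
= 668.43 * (1 - 48.46/100)
= 344.5088 g

344.5088 g


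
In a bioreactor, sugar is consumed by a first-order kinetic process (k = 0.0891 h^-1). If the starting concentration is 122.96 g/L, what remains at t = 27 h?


S = S0 * exp(-k * t)
S = 122.96 * exp(-0.0891 * 27)
S = 11.0913 g/L

11.0913 g/L


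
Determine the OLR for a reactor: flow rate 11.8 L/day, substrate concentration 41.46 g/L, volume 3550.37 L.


OLR = Q * S / V
= 11.8 * 41.46 / 3550.37
= 0.1378 g/L/day

0.1378 g/L/day


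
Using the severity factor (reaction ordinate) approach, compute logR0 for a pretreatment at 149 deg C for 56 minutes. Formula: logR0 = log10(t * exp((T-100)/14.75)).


logR0 = log10(t * exp((T - 100) / 14.75))
= log10(56 * exp((149 - 100) / 14.75))
= 3.1909

3.1909


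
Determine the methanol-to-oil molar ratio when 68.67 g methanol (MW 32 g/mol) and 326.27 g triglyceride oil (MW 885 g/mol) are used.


Molar ratio = n_MeOH / n_oil = (MeOH/32) / (oil/885) = (MeOH * 885) / (32 * oil)
= (68.67 * 885) / (32 * 326.27)
= 5.8208

5.8208


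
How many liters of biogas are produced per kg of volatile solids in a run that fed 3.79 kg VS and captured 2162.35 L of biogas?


Y = V / VS
= 2162.35 / 3.79
= 570.5409 L/kg VS

570.5409 L/kg VS


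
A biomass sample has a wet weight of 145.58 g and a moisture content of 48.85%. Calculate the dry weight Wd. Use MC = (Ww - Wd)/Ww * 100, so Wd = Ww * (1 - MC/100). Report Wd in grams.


Wd = Ww * (1 - MC/100)
= 145.58 * (1 - 48.85/100)
= 74.4642 g

74.4642 g


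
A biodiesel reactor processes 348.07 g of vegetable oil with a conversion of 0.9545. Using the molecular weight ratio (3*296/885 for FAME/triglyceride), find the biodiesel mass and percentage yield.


m_FAME = oil * conv * (3 * 296 / 885) = oil * conv * (888/885)
= 348.07 * 0.9545 * 888 / 885
= 333.3590 g
Y = m_FAME / oil * 100 = conv * (888/885) * 100
= 0.9545 * 888 / 885 * 100
= 95.77%

333.3590 g FAME; Y = 95.77%


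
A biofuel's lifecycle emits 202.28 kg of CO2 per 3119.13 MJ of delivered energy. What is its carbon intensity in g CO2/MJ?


CI = CO2 * 1000 / E
= 202.28 * 1000 / 3119.13
= 64.8514 g CO2/MJ

64.8514 g CO2/MJ


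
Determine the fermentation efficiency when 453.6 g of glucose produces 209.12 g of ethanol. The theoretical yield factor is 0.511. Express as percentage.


Fermentation efficiency = (actual / (0.511 * glucose)) * 100
= (209.12 / (0.511 * 453.6)) * 100
= 90.2198%

90.2198%


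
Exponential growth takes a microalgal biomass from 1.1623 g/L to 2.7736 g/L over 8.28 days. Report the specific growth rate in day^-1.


mu = ln(X2/X1) / dt
= ln(2.7736/1.1623) / 8.28
= 0.1050 per day

0.1050 per day


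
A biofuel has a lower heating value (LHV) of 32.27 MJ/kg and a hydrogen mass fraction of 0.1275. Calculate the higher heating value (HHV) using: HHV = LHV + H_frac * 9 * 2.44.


HHV = LHV + H_frac * 9 * 2.44
= 32.27 + 0.1275 * 9 * 2.44
= 35.0699 MJ/kg

35.0699 MJ/kg


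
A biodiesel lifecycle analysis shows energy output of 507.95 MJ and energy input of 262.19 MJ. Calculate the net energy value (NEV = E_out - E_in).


NEV = E_out - E_in
= 507.95 - 262.19
= 245.7600 MJ

245.7600 MJ


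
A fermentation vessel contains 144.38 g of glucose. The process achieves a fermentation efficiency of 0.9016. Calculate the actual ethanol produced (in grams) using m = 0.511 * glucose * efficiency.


Actual ethanol: m = 0.511 * 144.38 * 0.9016
m = 66.5184 g

66.5184 g


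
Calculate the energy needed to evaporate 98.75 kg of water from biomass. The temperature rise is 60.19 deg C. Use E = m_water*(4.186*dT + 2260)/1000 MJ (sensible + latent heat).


E = m_water * (4.186 * dT + 2260) / 1000
= 98.75 * (4.186 * 60.19 + 2260) / 1000
= 248.0556 MJ

248.0556 MJ


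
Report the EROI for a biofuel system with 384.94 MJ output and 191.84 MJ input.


EROI = E_out / E_in
= 384.94 / 191.84
= 2.0066

2.0066


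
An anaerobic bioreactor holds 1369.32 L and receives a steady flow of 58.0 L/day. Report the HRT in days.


HRT = V / Q
= 1369.32 / 58.0
= 23.6090 days

23.6090 days


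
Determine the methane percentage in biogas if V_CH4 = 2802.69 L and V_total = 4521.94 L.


CH4% = V_CH4 / V_total * 100
= 2802.69 / 4521.94 * 100
= 61.9798%

61.9798%


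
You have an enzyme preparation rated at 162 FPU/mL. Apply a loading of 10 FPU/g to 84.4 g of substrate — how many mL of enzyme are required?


V = dosage * m_sub / activity
V = 10 * 84.4 / 162
V = 5.2099 mL

5.2099 mL


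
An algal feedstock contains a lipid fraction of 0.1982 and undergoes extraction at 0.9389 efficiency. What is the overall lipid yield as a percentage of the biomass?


Y = lipid_content * extraction_eff * 100
= 0.1982 * 0.9389 * 100
= 18.6090%

18.6090%


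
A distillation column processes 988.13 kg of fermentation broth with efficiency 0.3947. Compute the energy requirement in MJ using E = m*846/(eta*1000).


E = m * 846 / (eta * 1000)
= 988.13 * 846 / (0.3947 * 1000)
= 2117.9579 MJ

2117.9579 MJ


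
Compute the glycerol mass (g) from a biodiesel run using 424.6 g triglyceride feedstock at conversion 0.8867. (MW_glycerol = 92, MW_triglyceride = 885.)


glycerol = oil * conv * (92/885)
= 424.6 * 0.8867 * 92 / 885
= 39.1382 g

39.1382 g


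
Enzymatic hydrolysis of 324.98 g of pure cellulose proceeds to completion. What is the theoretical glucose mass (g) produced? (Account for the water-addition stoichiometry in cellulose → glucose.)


glucose = cellulose * 180/162
= 324.98 * 180/162
= 361.0889 g

361.0889 g


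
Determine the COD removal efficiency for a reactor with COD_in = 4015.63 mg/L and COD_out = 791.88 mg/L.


eta = (COD_in - COD_out) / COD_in * 100
= (4015.63 - 791.88) / 4015.63 * 100
= 80.2801%

80.2801%


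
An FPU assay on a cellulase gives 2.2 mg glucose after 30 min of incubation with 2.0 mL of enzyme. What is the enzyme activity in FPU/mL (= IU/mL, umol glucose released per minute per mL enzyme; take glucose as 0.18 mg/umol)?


Activity = glucose_mg / (0.18 mg/umol * V_mL * t_min)
= 2.2 / (0.18 * 2.0 * 30)
= 0.2037 FPU/mL

0.2037 FPU/mL


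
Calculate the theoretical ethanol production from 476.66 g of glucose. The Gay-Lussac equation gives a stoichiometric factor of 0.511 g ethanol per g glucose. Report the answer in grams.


Theoretical ethanol yield: m_EtOH = 0.511 * m_glucose
m_EtOH = 0.511 * 476.66 = 243.5733 g

243.5733 g


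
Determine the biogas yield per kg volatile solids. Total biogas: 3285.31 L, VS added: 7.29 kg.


Y = V / VS
= 3285.31 / 7.29
= 450.6598 L/kg VS

450.6598 L/kg VS


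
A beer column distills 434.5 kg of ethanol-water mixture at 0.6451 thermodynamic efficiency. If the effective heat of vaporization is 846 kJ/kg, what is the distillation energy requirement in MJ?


E = m * 846 / (eta * 1000)
= 434.5 * 846 / (0.6451 * 1000)
= 569.8140 MJ

569.8140 MJ


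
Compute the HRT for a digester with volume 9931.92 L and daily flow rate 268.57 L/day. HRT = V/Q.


HRT = V / Q
= 9931.92 / 268.57
= 36.9807 days

36.9807 days


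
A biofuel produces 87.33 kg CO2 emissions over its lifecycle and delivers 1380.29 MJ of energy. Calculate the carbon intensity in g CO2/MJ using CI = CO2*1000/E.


CI = CO2 * 1000 / E
= 87.33 * 1000 / 1380.29
= 63.2693 g CO2/MJ

63.2693 g CO2/MJ


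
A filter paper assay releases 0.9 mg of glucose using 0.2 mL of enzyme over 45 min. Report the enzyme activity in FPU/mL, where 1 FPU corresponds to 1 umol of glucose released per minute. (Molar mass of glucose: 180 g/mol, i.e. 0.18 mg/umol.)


Activity = glucose_mg / (0.18 mg/umol * V_mL * t_min)
= 0.9 / (0.18 * 0.2 * 45)
= 0.5556 FPU/mL

0.5556 FPU/mL


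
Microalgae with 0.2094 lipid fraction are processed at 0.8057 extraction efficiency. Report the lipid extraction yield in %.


Y = lipid_content * extraction_eff * 100
= 0.2094 * 0.8057 * 100
= 16.8714%

16.8714%


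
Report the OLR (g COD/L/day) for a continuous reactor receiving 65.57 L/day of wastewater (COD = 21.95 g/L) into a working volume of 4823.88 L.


OLR = Q * S / V
= 65.57 * 21.95 / 4823.88
= 0.2984 g/L/day

0.2984 g/L/day


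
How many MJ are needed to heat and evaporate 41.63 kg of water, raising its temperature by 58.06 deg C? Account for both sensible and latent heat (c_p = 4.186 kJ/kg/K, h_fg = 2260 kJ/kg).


E = m_water * (4.186 * dT + 2260) / 1000
= 41.63 * (4.186 * 58.06 + 2260) / 1000
= 104.2015 MJ

104.2015 MJ


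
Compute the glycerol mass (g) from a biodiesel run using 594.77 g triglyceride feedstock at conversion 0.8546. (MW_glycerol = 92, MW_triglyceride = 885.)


glycerol = oil * conv * (92/885)
= 594.77 * 0.8546 * 92 / 885
= 52.8392 g

52.8392 g


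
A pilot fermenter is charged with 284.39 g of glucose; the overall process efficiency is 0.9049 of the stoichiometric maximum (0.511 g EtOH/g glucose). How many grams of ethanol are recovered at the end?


Actual ethanol: m = 0.511 * 284.39 * 0.9049
m = 131.5030 g

131.5030 g


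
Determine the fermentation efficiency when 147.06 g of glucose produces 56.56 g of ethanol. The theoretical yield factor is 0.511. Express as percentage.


Fermentation efficiency = (actual / (0.511 * glucose)) * 100
= (56.56 / (0.511 * 147.06)) * 100
= 75.2652%

75.2652%


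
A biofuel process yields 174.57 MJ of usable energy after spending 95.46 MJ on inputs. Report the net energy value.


NEV = E_out - E_in
= 174.57 - 95.46
= 79.1100 MJ

79.1100 MJ


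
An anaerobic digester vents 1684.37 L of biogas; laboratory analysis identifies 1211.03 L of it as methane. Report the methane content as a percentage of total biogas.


CH4% = V_CH4 / V_total * 100
= 1211.03 / 1684.37 * 100
= 71.8981%

71.8981%


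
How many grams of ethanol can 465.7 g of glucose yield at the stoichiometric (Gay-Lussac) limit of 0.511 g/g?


Theoretical ethanol yield: m_EtOH = 0.511 * m_glucose
m_EtOH = 0.511 * 465.7 = 237.9727 g

237.9727 g


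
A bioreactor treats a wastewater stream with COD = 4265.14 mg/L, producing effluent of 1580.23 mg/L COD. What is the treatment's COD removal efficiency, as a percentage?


eta = (COD_in - COD_out) / COD_in * 100
= (4265.14 - 1580.23) / 4265.14 * 100
= 62.9501%

62.9501%


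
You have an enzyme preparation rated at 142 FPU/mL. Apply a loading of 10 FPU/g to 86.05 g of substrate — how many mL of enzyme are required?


V = dosage * m_sub / activity
V = 10 * 86.05 / 142
V = 6.0599 mL

6.0599 mL


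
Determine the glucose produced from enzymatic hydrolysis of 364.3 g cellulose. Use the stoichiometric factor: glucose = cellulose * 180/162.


glucose = cellulose * 180/162
= 364.3 * 180/162
= 404.7778 g

404.7778 g


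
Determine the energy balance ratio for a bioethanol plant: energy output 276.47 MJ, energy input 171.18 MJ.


EROI = E_out / E_in
= 276.47 / 171.18
= 1.6151

1.6151


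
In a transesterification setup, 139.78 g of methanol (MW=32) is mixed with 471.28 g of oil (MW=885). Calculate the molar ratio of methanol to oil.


Molar ratio = n_MeOH / n_oil = (MeOH/32) / (oil/885) = (MeOH * 885) / (32 * oil)
= (139.78 * 885) / (32 * 471.28)
= 8.2027

8.2027


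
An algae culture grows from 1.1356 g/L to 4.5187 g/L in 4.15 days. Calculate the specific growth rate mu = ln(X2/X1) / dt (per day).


mu = ln(X2/X1) / dt
= ln(4.5187/1.1356) / 4.15
= 0.3328 per day

0.3328 per day


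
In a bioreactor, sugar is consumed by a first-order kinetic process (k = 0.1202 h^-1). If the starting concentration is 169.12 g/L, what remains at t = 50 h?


S = S0 * exp(-k * t)
S = 169.12 * exp(-0.1202 * 50)
S = 0.4150 g/L

0.4150 g/L


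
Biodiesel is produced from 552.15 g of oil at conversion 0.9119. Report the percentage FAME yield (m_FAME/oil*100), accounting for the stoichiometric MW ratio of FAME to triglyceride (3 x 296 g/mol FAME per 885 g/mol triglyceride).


m_FAME = oil * conv * (3 * 296 / 885) = oil * conv * (888/885)
= 552.15 * 0.9119 * 888 / 885
= 505.2124 g
Y = m_FAME / oil * 100 = conv * (888/885) * 100
= 0.9119 * 888 / 885 * 100
= 91.50%

91.50%


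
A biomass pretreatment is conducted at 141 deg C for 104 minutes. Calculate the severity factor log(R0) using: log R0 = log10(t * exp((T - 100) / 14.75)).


logR0 = log10(t * exp((T - 100) / 14.75))
= log10(104 * exp((141 - 100) / 14.75))
= 3.2242

3.2242


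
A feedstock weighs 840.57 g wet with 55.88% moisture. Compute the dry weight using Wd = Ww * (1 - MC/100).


Wd = Ww * (1 - MC/100)
= 840.57 * (1 - 55.88/100)
= 370.8595 g

370.8595 g


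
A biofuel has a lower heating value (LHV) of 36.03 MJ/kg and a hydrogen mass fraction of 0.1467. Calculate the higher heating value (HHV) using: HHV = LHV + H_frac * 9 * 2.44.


HHV = LHV + H_frac * 9 * 2.44
= 36.03 + 0.1467 * 9 * 2.44
= 39.2515 MJ/kg

39.2515 MJ/kg


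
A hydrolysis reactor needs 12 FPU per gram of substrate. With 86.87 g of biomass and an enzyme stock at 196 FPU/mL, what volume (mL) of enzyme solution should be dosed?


V = dosage * m_sub / activity
V = 12 * 86.87 / 196
V = 5.3186 mL

5.3186 mL


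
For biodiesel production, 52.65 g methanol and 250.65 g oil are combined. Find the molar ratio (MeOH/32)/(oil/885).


Molar ratio = n_MeOH / n_oil = (MeOH/32) / (oil/885) = (MeOH * 885) / (32 * oil)
= (52.65 * 885) / (32 * 250.65)
= 5.8093

5.8093


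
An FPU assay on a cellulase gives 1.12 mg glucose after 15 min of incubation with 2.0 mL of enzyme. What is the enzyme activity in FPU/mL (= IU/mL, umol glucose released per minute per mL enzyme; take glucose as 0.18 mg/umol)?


Activity = glucose_mg / (0.18 mg/umol * V_mL * t_min)
= 1.12 / (0.18 * 2.0 * 15)
= 0.2074 FPU/mL

0.2074 FPU/mL


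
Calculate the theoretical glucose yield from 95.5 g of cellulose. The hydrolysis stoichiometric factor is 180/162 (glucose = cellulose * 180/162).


glucose = cellulose * 180/162
= 95.5 * 180/162
= 106.1111 g

106.1111 g


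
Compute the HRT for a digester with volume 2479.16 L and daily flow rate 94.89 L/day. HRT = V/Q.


HRT = V / Q
= 2479.16 / 94.89
= 26.1267 days

26.1267 days


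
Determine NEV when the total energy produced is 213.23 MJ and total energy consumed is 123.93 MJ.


NEV = E_out - E_in
= 213.23 - 123.93
= 89.3000 MJ

89.3000 MJ


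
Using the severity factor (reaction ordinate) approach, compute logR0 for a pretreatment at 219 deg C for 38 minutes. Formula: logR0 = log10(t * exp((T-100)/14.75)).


logR0 = log10(t * exp((T - 100) / 14.75))
= log10(38 * exp((219 - 100) / 14.75))
= 5.0836

5.0836


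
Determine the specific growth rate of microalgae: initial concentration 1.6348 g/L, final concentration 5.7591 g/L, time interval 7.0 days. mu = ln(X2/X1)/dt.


mu = ln(X2/X1) / dt
= ln(5.7591/1.6348) / 7.0
= 0.1799 per day

0.1799 per day


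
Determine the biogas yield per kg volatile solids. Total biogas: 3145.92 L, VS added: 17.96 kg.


Y = V / VS
= 3145.92 / 17.96
= 175.1626 L/kg VS

175.1626 L/kg VS


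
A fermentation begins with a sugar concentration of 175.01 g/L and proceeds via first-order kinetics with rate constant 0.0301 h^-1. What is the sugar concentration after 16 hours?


S = S0 * exp(-k * t)
S = 175.01 * exp(-0.0301 * 16)
S = 108.1202 g/L

108.1202 g/L


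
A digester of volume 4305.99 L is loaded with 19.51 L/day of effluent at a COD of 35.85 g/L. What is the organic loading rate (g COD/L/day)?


OLR = Q * S / V
= 19.51 * 35.85 / 4305.99
= 0.1624 g/L/day

0.1624 g/L/day


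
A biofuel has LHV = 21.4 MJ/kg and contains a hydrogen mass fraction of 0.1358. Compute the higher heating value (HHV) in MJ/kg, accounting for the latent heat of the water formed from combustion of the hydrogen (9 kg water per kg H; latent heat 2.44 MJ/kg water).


HHV = LHV + H_frac * 9 * 2.44
= 21.4 + 0.1358 * 9 * 2.44
= 24.3822 MJ/kg

24.3822 MJ/kg


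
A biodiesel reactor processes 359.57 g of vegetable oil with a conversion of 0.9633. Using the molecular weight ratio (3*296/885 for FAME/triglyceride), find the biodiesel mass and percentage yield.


m_FAME = oil * conv * (3 * 296 / 885) = oil * conv * (888/885)
= 359.57 * 0.9633 * 888 / 885
= 347.5479 g
Y = m_FAME / oil * 100 = conv * (888/885) * 100
= 0.9633 * 888 / 885 * 100
= 96.66%

347.5479 g FAME; Y = 96.66%


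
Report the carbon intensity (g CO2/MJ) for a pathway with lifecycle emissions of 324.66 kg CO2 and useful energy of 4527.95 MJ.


CI = CO2 * 1000 / E
= 324.66 * 1000 / 4527.95
= 71.7013 g CO2/MJ

71.7013 g CO2/MJ


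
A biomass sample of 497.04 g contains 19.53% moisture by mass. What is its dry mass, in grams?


Wd = Ww * (1 - MC/100)
= 497.04 * (1 - 19.53/100)
= 399.9681 g

399.9681 g


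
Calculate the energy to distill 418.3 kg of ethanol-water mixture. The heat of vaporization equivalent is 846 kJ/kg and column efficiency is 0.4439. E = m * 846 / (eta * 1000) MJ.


E = m * 846 / (eta * 1000)
= 418.3 * 846 / (0.4439 * 1000)
= 797.2106 MJ

797.2106 MJ


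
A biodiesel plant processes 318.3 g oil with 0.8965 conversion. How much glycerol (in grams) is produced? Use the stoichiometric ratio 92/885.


glycerol = oil * conv * (92/885)
= 318.3 * 0.8965 * 92 / 885
= 29.6641 g

29.6641 g


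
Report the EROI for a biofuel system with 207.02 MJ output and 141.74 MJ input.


EROI = E_out / E_in
= 207.02 / 141.74
= 1.4606

1.4606


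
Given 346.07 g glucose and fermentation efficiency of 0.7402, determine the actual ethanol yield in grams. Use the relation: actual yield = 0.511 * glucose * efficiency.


Actual ethanol: m = 0.511 * 346.07 * 0.7402
m = 130.8983 g

130.8983 g


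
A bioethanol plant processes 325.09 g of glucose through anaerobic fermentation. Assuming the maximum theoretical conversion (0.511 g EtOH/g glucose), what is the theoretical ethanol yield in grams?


Theoretical ethanol yield: m_EtOH = 0.511 * m_glucose
m_EtOH = 0.511 * 325.09 = 166.1210 g

166.1210 g


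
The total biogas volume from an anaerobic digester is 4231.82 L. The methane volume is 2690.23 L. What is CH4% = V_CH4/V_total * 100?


CH4% = V_CH4 / V_total * 100
= 2690.23 / 4231.82 * 100
= 63.5715%

63.5715%


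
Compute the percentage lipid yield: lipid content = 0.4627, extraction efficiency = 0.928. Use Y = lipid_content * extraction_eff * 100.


Y = lipid_content * extraction_eff * 100
= 0.4627 * 0.928 * 100
= 42.9386%

42.9386%


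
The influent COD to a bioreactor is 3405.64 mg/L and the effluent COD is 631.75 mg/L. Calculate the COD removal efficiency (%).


eta = (COD_in - COD_out) / COD_in * 100
= (3405.64 - 631.75) / 3405.64 * 100
= 81.4499%

81.4499%


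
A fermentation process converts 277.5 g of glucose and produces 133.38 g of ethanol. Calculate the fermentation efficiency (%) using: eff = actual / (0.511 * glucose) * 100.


Fermentation efficiency = (actual / (0.511 * glucose)) * 100
= (133.38 / (0.511 * 277.5)) * 100
= 94.0604%

94.0604%


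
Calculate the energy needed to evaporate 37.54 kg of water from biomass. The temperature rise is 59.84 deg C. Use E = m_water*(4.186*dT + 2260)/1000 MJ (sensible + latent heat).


E = m_water * (4.186 * dT + 2260) / 1000
= 37.54 * (4.186 * 59.84 + 2260) / 1000
= 94.2438 MJ

94.2438 MJ


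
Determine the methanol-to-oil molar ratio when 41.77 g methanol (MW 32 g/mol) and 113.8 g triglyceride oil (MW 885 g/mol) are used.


Molar ratio = n_MeOH / n_oil = (MeOH/32) / (oil/885) = (MeOH * 885) / (32 * oil)
= (41.77 * 885) / (32 * 113.8)
= 10.1512

10.1512


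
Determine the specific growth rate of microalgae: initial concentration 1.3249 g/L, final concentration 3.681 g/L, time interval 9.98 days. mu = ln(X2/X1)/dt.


mu = ln(X2/X1) / dt
= ln(3.681/1.3249) / 9.98
= 0.1024 per day

0.1024 per day


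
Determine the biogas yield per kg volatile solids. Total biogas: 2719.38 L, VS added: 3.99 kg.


Y = V / VS
= 2719.38 / 3.99
= 681.5489 L/kg VS

681.5489 L/kg VS


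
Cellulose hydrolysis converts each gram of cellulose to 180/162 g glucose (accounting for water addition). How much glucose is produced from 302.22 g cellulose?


glucose = cellulose * 180/162
= 302.22 * 180/162
= 335.8000 g

335.8000 g


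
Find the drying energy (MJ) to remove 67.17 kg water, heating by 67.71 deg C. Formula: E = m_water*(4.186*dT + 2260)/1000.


E = m_water * (4.186 * dT + 2260) / 1000
= 67.17 * (4.186 * 67.71 + 2260) / 1000
= 170.8425 MJ

170.8425 MJ


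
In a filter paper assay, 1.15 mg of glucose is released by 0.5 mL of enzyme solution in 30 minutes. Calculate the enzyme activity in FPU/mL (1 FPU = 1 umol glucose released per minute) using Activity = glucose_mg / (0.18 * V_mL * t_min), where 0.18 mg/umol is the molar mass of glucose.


Activity = glucose_mg / (0.18 mg/umol * V_mL * t_min)
= 1.15 / (0.18 * 0.5 * 30)
= 0.4259 FPU/mL

0.4259 FPU/mL


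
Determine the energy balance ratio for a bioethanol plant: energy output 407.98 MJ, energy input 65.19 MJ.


EROI = E_out / E_in
= 407.98 / 65.19
= 6.2583

6.2583


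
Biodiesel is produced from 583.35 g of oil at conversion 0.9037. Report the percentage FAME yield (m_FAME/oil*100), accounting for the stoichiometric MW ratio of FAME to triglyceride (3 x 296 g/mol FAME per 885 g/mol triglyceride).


m_FAME = oil * conv * (3 * 296 / 885) = oil * conv * (888/885)
= 583.35 * 0.9037 * 888 / 885
= 528.9604 g
Y = m_FAME / oil * 100 = conv * (888/885) * 100
= 0.9037 * 888 / 885 * 100
= 90.68%

90.68%


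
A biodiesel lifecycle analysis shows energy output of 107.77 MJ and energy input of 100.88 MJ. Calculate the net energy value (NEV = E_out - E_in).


NEV = E_out - E_in
= 107.77 - 100.88
= 6.8900 MJ

6.8900 MJ


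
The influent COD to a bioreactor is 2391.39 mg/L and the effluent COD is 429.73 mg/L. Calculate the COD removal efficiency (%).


eta = (COD_in - COD_out) / COD_in * 100
= (2391.39 - 429.73) / 2391.39 * 100
= 82.0301%

82.0301%


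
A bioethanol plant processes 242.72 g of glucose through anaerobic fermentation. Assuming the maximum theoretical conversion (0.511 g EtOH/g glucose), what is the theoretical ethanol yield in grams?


Theoretical ethanol yield: m_EtOH = 0.511 * m_glucose
m_EtOH = 0.511 * 242.72 = 124.0299 g

124.0299 g


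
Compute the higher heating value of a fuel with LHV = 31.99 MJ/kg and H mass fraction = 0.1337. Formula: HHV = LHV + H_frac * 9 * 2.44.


HHV = LHV + H_frac * 9 * 2.44
= 31.99 + 0.1337 * 9 * 2.44
= 34.9261 MJ/kg

34.9261 MJ/kg


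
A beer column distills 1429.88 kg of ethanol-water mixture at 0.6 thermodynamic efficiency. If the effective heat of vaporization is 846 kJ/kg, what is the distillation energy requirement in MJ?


E = m * 846 / (eta * 1000)
= 1429.88 * 846 / (0.6 * 1000)
= 2016.1308 MJ

2016.1308 MJ


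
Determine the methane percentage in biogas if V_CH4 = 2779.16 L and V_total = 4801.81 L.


CH4% = V_CH4 / V_total * 100
= 2779.16 / 4801.81 * 100
= 57.8773%

57.8773%


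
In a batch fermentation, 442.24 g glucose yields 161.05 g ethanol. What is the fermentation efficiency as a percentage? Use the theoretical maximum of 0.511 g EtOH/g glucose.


Fermentation efficiency = (actual / (0.511 * glucose)) * 100
= (161.05 / (0.511 * 442.24)) * 100
= 71.2659%

71.2659%


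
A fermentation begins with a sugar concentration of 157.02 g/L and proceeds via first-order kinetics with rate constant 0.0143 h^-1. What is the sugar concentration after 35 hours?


S = S0 * exp(-k * t)
S = 157.02 * exp(-0.0143 * 35)
S = 95.1898 g/L

95.1898 g/L


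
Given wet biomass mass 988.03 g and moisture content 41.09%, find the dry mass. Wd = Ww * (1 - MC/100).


Wd = Ww * (1 - MC/100)
= 988.03 * (1 - 41.09/100)
= 582.0485 g

582.0485 g


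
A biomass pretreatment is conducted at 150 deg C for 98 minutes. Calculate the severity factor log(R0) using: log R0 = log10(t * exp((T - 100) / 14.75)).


logR0 = log10(t * exp((T - 100) / 14.75))
= log10(98 * exp((150 - 100) / 14.75))
= 3.4634

3.4634


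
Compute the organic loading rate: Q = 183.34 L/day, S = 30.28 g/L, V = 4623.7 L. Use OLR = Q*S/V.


OLR = Q * S / V
= 183.34 * 30.28 / 4623.7
= 1.2007 g/L/day

1.2007 g/L/day


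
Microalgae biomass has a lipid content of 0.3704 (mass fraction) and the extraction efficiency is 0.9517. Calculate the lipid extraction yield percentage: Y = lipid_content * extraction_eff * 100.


Y = lipid_content * extraction_eff * 100
= 0.3704 * 0.9517 * 100
= 35.2510%

35.2510%


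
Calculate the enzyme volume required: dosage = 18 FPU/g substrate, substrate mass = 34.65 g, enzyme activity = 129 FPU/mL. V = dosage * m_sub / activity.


V = dosage * m_sub / activity
V = 18 * 34.65 / 129
V = 4.8349 mL

4.8349 mL


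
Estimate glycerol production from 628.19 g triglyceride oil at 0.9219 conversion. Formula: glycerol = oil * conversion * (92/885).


glycerol = oil * conv * (92/885)
= 628.19 * 0.9219 * 92 / 885
= 60.2032 g

60.2032 g


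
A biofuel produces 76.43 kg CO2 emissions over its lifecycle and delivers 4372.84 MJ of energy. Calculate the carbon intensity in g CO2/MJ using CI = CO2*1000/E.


CI = CO2 * 1000 / E
= 76.43 * 1000 / 4372.84
= 17.4783 g CO2/MJ

17.4783 g CO2/MJ


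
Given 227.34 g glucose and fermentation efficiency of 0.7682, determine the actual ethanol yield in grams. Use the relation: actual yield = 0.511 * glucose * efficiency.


Actual ethanol: m = 0.511 * 227.34 * 0.7682
m = 89.2424 g

89.2424 g


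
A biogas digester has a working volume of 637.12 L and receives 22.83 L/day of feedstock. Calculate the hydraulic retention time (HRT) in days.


HRT = V / Q
= 637.12 / 22.83
= 27.9071 days

27.9071 days


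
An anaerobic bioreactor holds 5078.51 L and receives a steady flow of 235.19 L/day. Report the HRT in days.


HRT = V / Q
= 5078.51 / 235.19
= 21.5932 days

21.5932 days


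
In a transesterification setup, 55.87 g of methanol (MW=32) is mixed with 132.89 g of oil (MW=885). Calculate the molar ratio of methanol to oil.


Molar ratio = n_MeOH / n_oil = (MeOH/32) / (oil/885) = (MeOH * 885) / (32 * oil)
= (55.87 * 885) / (32 * 132.89)
= 11.6273

11.6273


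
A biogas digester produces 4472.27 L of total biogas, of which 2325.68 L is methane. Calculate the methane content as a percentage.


CH4% = V_CH4 / V_total * 100
= 2325.68 / 4472.27 * 100
= 52.0022%

52.0022%


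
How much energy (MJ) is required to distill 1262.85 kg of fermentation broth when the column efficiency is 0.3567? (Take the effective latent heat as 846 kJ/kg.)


E = m * 846 / (eta * 1000)
= 1262.85 * 846 / (0.3567 * 1000)
= 2995.1531 MJ

2995.1531 MJ


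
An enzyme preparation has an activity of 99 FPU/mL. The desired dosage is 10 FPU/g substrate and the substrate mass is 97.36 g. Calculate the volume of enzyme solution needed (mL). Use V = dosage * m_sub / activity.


V = dosage * m_sub / activity
V = 10 * 97.36 / 99
V = 9.8343 mL

9.8343 mL


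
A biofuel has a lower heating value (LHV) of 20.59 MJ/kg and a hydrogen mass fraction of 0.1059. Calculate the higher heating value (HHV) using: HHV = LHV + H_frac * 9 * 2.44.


HHV = LHV + H_frac * 9 * 2.44
= 20.59 + 0.1059 * 9 * 2.44
= 22.9156 MJ/kg

22.9156 MJ/kg


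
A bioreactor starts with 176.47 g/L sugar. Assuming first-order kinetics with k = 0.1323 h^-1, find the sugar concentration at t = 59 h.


S = S0 * exp(-k * t)
S = 176.47 * exp(-0.1323 * 59)
S = 0.0719 g/L

0.0719 g/L


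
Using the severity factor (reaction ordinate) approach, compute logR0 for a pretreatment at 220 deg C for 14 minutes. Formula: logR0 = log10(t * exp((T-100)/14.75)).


logR0 = log10(t * exp((T - 100) / 14.75))
= log10(14 * exp((220 - 100) / 14.75))
= 4.6794

4.6794


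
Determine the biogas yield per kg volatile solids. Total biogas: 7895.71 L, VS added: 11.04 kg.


Y = V / VS
= 7895.71 / 11.04
= 715.1911 L/kg VS

715.1911 L/kg VS


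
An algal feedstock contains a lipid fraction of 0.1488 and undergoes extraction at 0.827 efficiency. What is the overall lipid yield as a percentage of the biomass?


Y = lipid_content * extraction_eff * 100
= 0.1488 * 0.827 * 100
= 12.3058%

12.3058%


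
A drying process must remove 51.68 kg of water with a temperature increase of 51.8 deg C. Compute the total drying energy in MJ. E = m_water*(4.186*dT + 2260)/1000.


E = m_water * (4.186 * dT + 2260) / 1000
= 51.68 * (4.186 * 51.8 + 2260) / 1000
= 128.0028 MJ

128.0028 MJ


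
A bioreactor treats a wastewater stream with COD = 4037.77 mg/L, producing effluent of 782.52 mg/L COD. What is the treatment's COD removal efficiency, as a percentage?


eta = (COD_in - COD_out) / COD_in * 100
= (4037.77 - 782.52) / 4037.77 * 100
= 80.6200%

80.6200%


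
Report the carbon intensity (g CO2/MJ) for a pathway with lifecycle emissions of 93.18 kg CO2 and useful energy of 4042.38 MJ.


CI = CO2 * 1000 / E
= 93.18 * 1000 / 4042.38
= 23.0508 g CO2/MJ

23.0508 g CO2/MJ
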